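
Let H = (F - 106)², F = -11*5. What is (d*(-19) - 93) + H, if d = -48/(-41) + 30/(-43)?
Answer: 45518918/1763 ≈ 25819.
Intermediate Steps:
F = -55
d = 834/1763 (d = -48*(-1/41) + 30*(-1/43) = 48/41 - 30/43 = 834/1763 ≈ 0.47306)
H = 25921 (H = (-55 - 106)² = (-161)² = 25921)
(d*(-19) - 93) + H = ((834/1763)*(-19) - 93) + 25921 = (-15846/1763 - 93) + 25921 = -179805/1763 + 25921 = 45518918/1763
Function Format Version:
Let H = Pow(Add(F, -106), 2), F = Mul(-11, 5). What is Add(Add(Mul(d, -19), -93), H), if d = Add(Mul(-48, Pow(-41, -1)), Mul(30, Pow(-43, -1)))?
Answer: Rational(45518918, 1763) ≈ 25819.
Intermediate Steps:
F = -55
d = Rational(834, 1763) (d = Add(Mul(-48, Rational(-1, 41)), Mul(30, Rational(-1, 43))) = Add(Rational(48, 41), Rational(-30, 43)) = Rational(834, 1763) ≈ 0.47306)
H = 25921 (H = Pow(Add(-55, -106), 2) = Pow(-161, 2) = 25921)
Add(Add(Mul(d, -19), -93), H) = Add(Add(Mul(Rational(834, 1763), -19), -93), 25921) = Add(Add(Rational(-15846, 1763), -93), 25921) = Add(Rational(-179805, 1763), 25921) = Rational(45518918, 1763)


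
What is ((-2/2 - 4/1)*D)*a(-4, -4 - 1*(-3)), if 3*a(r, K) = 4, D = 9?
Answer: -60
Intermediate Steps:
a(r, K) = 4/3 (a(r, K) = (1/3)*4 = 4/3)
((-2/2 - 4/1)*D)*a(-4, -4 - 1*(-3)) = ((-2/2 - 4/1)*9)*(4/3) = ((-2*1/2 - 4*1)*9)*(4/3) = ((-1 - 4)*9)*(4/3) = -5*9*(4/3) = -45*4/3 = -60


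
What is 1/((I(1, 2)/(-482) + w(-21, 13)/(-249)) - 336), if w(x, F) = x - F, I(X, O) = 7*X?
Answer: -120018/40311403 ≈ -0.0029773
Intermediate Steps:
1/((I(1, 2)/(-482) + w(-21, 13)/(-249)) - 336) = 1/(((7*1)/(-482) + (-21 - 1*13)/(-249)) - 336) = 1/((7*(-1/482) + (-21 - 13)*(-1/249)) - 336) = 1/((-7/482 - 34*(-1/249)) - 336) = 1/((-7/482 + 34/249) - 336) = 1/(14645/120018 - 336) = 1/(-40311403/120018) = -120018/40311403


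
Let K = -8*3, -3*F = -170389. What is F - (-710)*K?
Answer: 119269/3 ≈ 39756.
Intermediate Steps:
F = 170389/3 (F = -⅓*(-170389) = 170389/3 ≈ 56796.)
K = -24
F - (-710)*K = 170389/3 - (-710)*(-24) = 170389/3 - 1*17040 = 170389/3 - 17040 = 119269/3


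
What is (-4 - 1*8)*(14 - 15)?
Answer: 12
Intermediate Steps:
(-4 - 1*8)*(14 - 15) = (-4 - 8)*(-1) = -12*(-1) = 12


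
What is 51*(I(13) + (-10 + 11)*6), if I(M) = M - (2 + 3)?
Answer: 714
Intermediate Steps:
I(M) = -5 + M (I(M) = M - 1*5 = M - 5 = -5 + M)
51*(I(13) + (-10 + 11)*6) = 51*((-5 + 13) + (-10 + 11)*6) = 51*(8 + 1*6) = 51*(8 + 6) = 51*14 = 714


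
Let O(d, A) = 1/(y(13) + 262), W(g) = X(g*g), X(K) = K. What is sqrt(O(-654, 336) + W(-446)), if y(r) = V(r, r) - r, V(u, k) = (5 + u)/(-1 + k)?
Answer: sqrt(49928115918)/501 ≈ 446.00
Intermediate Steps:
W(g) = g**2 (W(g) = g*g = g**2)
V(u, k) = (5 + u)/(-1 + k)
y(r) = -r + (5 + r)/(-1 + r) (y(r) = (5 + r)/(-1 + r) - r = -r + (5 + r)/(-1 + r))
O(d, A) = 2/501 (O(d, A) = 1/((5 + 13 - 1*13*(-1 + 13))/(-1 + 13) + 262) = 1/((5 + 13 - 1*13*12)/12 + 262) = 1/((5 + 13 - 156)/12 + 262) = 1/((1/12)*(-138) + 262) = 1/(-23/2 + 262) = 1/(501/2) = 2/501)
sqrt(O(-654, 336) + W(-446)) = sqrt(2/501 + (-446)**2) = sqrt(2/501 + 198916) = sqrt(99656918/501) = sqrt(49928115918)/501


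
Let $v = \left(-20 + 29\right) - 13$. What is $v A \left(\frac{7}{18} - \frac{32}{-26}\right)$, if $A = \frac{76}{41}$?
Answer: $- \frac{57608}{4797} \approx -12.009$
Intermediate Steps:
$v = -4$ ($v = 9 - 13 = -4$)
$A = \frac{76}{41}$ ($A = 76 \cdot \frac{1}{41} = \frac{76}{41} \approx 1.8537$)
$v A \left(\frac{7}{18} - \frac{32}{-26}\right) = \left(-4\right) \frac{76}{41} \left(\frac{7}{18} - \frac{32}{-26}\right) = - \frac{304 \left(7 \cdot \frac{1}{18} - - \frac{16}{13}\right)}{41} = - \frac{304 \left(\frac{7}{18} + \frac{16}{13}\right)}{41} = \left(- \frac{304}{41}\right) \frac{379}{234} = - \frac{57608}{4797}$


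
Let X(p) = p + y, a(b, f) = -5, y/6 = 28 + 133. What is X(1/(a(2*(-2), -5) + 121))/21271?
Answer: 112057/2467436 ≈ 0.045414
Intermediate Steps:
y = 966 (y = 6*(28 + 133) = 6*161 = 966)
X(p) = 966 + p (X(p) = p + 966 = 966 + p)
X(1/(a(2*(-2), -5) + 121))/21271 = (966 + 1/(-5 + 121))/21271 = (966 + 1/116)*(1/21271) = (112057/116)*(1/21271) = 112057/2467436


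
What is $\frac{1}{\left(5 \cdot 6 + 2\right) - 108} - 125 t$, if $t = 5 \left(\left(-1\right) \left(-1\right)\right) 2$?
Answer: $- \frac{95001}{76} \approx -1250.0$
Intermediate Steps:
$t = 10$ ($t = 5 \cdot 1 \cdot 2 = 5 \cdot 2 = 10$)
$\frac{1}{\left(5 \cdot 6 + 2\right) - 108} - 125 t = \frac{1}{\left(5 \cdot 6 + 2\right) - 108} - 1250 = \frac{1}{\left(30 + 2\right) - 108} - 1250 = \frac{1}{32 - 108} - 1250 = \frac{1}{-76} - 1250 = - \frac{1}{76} - 1250 = - \frac{95001}{76}$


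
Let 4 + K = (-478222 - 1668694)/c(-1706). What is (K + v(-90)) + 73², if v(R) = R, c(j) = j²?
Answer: 3808496386/727609 ≈ 5234.3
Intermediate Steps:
K = -3447165/727609 (K = -4 + (-478222 - 1668694)/((-1706)²) = -4 - 2146916/2910436 = -4 - 2146916*1/2910436 = -4 - 536729/727609 = -3447165/727609 ≈ -4.7377)
(K + v(-90)) + 73² = (-3447165/727609 - 90) + 73² = -68931975/727609 + 5329 = 3808496386/727609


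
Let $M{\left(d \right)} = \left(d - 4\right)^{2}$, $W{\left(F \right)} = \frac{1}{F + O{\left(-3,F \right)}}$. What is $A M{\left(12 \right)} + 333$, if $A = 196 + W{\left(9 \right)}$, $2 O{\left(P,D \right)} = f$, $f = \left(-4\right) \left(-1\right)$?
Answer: $\frac{141711}{11} \approx 12883.0$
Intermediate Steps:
$f = 4$
$O{\left(P,D \right)} = 2$ ($O{\left(P,D \right)} = \frac{1}{2} \cdot 4 = 2$)
$W{\left(F \right)} = \frac{1}{2 + F}$ ($W{\left(F \right)} = \frac{1}{F + 2} = \frac{1}{2 + F}$)
$M{\left(d \right)} = \left(-4 + d\right)^{2}$
$A = \frac{2157}{11}$ ($A = 196 + \frac{1}{2 + 9} = 196 + \frac{1}{11} = \frac{2157}{11} \approx 196.09$)
$A M{\left(12 \right)} + 333 = \frac{2157 \left(-4 + 12\right)^{2}}{11} + 333 = \frac{2157 \cdot 8^{2}}{11} + 333 = \frac{2157}{11} \cdot 64 + 333 = \frac{138048}{11} + 333 = \frac{141711}{11}$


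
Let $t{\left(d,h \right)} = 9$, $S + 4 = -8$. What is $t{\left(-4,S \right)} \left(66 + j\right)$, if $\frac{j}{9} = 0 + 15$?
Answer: $1809$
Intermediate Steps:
$S = -12$ ($S = -4 - 8 = -12$)
$j = 135$ ($j = 9 \left(0 + 15\right) = 9 \cdot 15 = 135$)
$t{\left(-4,S \right)} \left(66 + j\right) = 9 \left(66 + 135\right) = 9 \cdot 201 = 1809$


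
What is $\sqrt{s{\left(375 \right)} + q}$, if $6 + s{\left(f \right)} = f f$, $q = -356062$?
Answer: $i \sqrt{215443} \approx 464.16 i$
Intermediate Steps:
$s{\left(f \right)} = -6 + f^{2}$ ($s{\left(f \right)} = -6 + f f = -6 + f^{2}$)
$\sqrt{s{\left(375 \right)} + q} = \sqrt{\left(-6 + 375^{2}\right) - 356062} = \sqrt{\left(-6 + 140625\right) - 356062} = \sqrt{140619 - 356062} = \sqrt{-215443} = i \sqrt{215443}$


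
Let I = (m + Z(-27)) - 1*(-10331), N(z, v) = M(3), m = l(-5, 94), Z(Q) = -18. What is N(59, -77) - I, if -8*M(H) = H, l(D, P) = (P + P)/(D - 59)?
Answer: -164967/16 ≈ -10310.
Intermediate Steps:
l(D, P) = 2*P/(-59 + D) (l(D, P) = (2*P)/(-59 + D) = 2*P/(-59 + D))
m = -47/16 (m = 2*94/(-59 - 5) = 2*94/(-64) = 2*94*(-1/64) = -47/16 ≈ -2.9375)
M(H) = -H/8
N(z, v) = -3/8 (N(z, v) = -⅛*3 = -3/8)
I = 164961/16 (I = (-47/16 - 18) - 1*(-10331) = -335/16 + 10331 = 164961/16 ≈ 10310.)
N(59, -77) - I = -3/8 - 1*164961/16 = -3/8 - 164961/16 = -164967/16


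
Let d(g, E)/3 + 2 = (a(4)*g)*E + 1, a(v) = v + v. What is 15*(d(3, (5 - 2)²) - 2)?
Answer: 9645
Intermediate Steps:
a(v) = 2*v
d(g, E) = -3 + 24*E*g (d(g, E) = -6 + 3*(((2*4)*g)*E + 1) = -6 + 3*((8*g)*E + 1) = -6 + 3*(8*E*g + 1) = -6 + 3*(1 + 8*E*g) = -6 + (3 + 24*E*g) = -3 + 24*E*g)
15*(d(3, (5 - 2)²) - 2) = 15*((-3 + 24*(5 - 2)²*3) - 2) = 15*((-3 + 24*3²*3) - 2) = 15*((-3 + 24*9*3) - 2) = 15*((-3 + 648) - 2) = 15*(645 - 2) = 15*643 = 9645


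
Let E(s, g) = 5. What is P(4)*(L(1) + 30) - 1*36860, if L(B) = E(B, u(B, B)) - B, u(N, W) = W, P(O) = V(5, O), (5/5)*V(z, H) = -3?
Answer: -36962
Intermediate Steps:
V(z, H) = -3
P(O) = -3
L(B) = 5 - B
P(4)*(L(1) + 30) - 1*36860 = -3*((5 - 1*1) + 30) - 1*36860 = -3*((5 - 1) + 30) - 36860 = -3*(4 + 30) - 36860 = -3*34 - 36860 = -102 - 36860 = -36962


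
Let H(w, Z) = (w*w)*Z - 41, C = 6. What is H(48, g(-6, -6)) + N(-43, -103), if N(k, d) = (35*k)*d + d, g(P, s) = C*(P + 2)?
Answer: 99575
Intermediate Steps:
g(P, s) = 12 + 6*P (g(P, s) = 6*(P + 2) = 6*(2 + P) = 12 + 6*P)
H(w, Z) = -41 + Z*w**2 (H(w, Z) = w**2*Z - 41 = Z*w**2 - 41 = -41 + Z*w**2)
N(k, d) = d + 35*d*k (N(k, d) = 35*d*k + d = d + 35*d*k)
H(48, g(-6, -6)) + N(-43, -103) = (-41 + (12 + 6*(-6))*48**2) - 103*(1 + 35*(-43)) = (-41 + (12 - 36)*2304) - 103*(1 - 1505) = (-41 - 24*2304) - 103*(-1504) = (-41 - 55296) + 154912 = -55337 + 154912 = 99575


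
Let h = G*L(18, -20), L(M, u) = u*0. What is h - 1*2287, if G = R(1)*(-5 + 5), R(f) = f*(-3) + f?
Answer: -2287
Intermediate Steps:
L(M, u) = 0
R(f) = -2*f (R(f) = -3*f + f = -2*f)
G = 0 (G = (-2*1)*(-5 + 5) = -2*0 = 0)
h = 0 (h = 0*0 = 0)
h - 1*2287 = 0 - 1*2287 = 0 - 2287 = -2287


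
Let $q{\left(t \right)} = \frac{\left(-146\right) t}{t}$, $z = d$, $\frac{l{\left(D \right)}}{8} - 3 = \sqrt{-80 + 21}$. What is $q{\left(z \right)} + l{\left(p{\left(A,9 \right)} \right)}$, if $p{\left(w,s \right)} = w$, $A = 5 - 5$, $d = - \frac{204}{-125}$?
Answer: $-122 + 8 i \sqrt{59} \approx -122.0 + 61.449 i$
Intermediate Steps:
$d = \frac{204}{125}$ ($d = \left(-204\right) \left(- \frac{1}{125}\right) = \frac{204}{125} \approx 1.632$)
$A = 0$
$l{\left(D \right)} = 24 + 8 i \sqrt{59}$ ($l{\left(D \right)} = 24 + 8 \sqrt{-80 + 21} = 24 + 8 \sqrt{-59} = 24 + 8 i \sqrt{59}$)
$z = \frac{204}{125} \approx 1.632$
$q{\left(t \right)} = -146$
$q{\left(z \right)} + l{\left(p{\left(A,9 \right)} \right)} = -146 + \left(24 + 8 i \sqrt{59}\right) = -122 + 8 i \sqrt{59}$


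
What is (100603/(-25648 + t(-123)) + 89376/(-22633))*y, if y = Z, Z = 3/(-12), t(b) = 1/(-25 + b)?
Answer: 169062766183/85912717865 ≈ 1.9678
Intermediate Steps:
Z = -1/4 (Z = 3*(-1/12) = -1/4 ≈ -0.25000)
y = -1/4 ≈ -0.25000
(100603/(-25648 + t(-123)) + 89376/(-22633))*y = (100603/(-25648 + 1/(-25 - 123)) + 89376/(-22633))*(-1/4) = (100603/(-25648 + 1/(-148)) + 89376*(-1/22633))*(-1/4) = (100603/(-25648 - 1/148) - 89376/22633)*(-1/4) = (100603/(-3795905/148) - 89376/22633)*(-1/4) = (100603*(-148/3795905) - 89376/22633)*(-1/4) = (-14889244/3795905 - 89376/22633)*(-1/4) = -676251064732/85912717865*(-1/4) = 169062766183/85912717865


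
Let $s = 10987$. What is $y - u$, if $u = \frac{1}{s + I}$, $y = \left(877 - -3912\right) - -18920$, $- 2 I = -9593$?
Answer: $\frac{748422001}{31567} \approx 23709.0$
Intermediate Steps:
$I = \frac{9593}{2}$ ($I = \left(- \frac{1}{2}\right) \left(-9593\right) = \frac{9593}{2} \approx 4796.5$)
$y = 23709$ ($y = \left(877 + 3912\right) + 18920 = 4789 + 18920 = 23709$)
$u = \frac{2}{31567}$ ($u = \frac{1}{10987 + \frac{9593}{2}} = \frac{1}{\frac{31567}{2}} = \frac{2}{31567} \approx 6.3357 \cdot 10^{-5}$)
$y - u = 23709 - \frac{2}{31567} = \frac{748422001}{31567}$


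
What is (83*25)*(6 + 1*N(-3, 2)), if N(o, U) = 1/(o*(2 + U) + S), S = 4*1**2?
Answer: 97525/8 ≈ 12191.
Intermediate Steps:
S = 4 (S = 4*1 = 4)
N(o, U) = 1/(4 + o*(2 + U)) (N(o, U) = 1/(o*(2 + U) + 4) = 1/(4 + o*(2 + U)))
(83*25)*(6 + 1*N(-3, 2)) = (83*25)*(6 + 1/(4 + 2*(-3) + 2*(-3))) = 2075*(6 + 1/(4 - 6 - 6)) = 2075*(6 + 1/(-8)) = 2075*(6 + 1*(-1/8)) = 2075*(6 - 1/8) = 2075*(47/8) = 97525/8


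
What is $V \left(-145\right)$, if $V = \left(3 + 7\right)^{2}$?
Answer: $-14500$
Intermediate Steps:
$V = 100$ ($V = 10^{2} = 100$)
$V \left(-145\right) = 100 \left(-145\right) = -14500$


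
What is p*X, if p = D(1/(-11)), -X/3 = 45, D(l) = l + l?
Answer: 270/11 ≈ 24.545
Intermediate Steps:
D(l) = 2*l
X = -135 (X = -3*45 = -135)
p = -2/11 (p = 2*(1/(-11)) = 2*(1*(-1/11)) = 2*(-1/11) = -2/11 ≈ -0.18182)
p*X = -2/11*(-135) = 270/11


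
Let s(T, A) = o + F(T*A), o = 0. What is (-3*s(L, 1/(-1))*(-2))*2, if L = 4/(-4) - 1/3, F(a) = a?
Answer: 16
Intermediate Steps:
L = -4/3 (L = 4*(-¼) - 1*⅓ = -1 - ⅓ = -4/3 ≈ -1.3333)
s(T, A) = A*T (s(T, A) = 0 + T*A = 0 + A*T = A*T)
(-3*s(L, 1/(-1))*(-2))*2 = (-3*(-4)/((-1)*3)*(-2))*2 = (-(-3)*(-4)/3*(-2))*2 = (-3*4/3*(-2))*2 = -4*(-2)*2 = 8*2 = 16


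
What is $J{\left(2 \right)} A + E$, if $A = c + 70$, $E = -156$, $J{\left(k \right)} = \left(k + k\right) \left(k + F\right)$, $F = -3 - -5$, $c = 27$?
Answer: $1396$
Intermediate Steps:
$F = 2$ ($F = -3 + 5 = 2$)
$J{\left(k \right)} = 2 k \left(2 + k\right)$ ($J{\left(k \right)} = \left(k + k\right) \left(k + 2\right) = 2 k \left(2 + k\right)$)
$A = 97$ ($A = 27 + 70 = 97$)
$J{\left(2 \right)} A + E = 2 \cdot 2 \left(2 + 2\right) 97 - 156 = 2 \cdot 2 \cdot 4 \cdot 97 - 156 = 16 \cdot 97 - 156 = 1552 - 156 = 1396$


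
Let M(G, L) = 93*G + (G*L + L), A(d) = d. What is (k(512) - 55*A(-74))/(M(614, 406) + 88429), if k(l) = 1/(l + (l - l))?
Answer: 2083841/202353152 ≈ 0.010298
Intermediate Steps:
M(G, L) = L + 93*G + G*L (M(G, L) = 93*G + (L + G*L) = L + 93*G + G*L)
k(l) = 1/l (k(l) = 1/(l + 0) = 1/l)
(k(512) - 55*A(-74))/(M(614, 406) + 88429) = (1/512 - 55*(-74))/((406 + 93*614 + 614*406) + 88429) = (1/512 + 4070)/((406 + 57102 + 249284) + 88429) = 2083841/(512*(306792 + 88429)) = (2083841/512)/395221 = (2083841/512)*(1/395221) = 2083841/202353152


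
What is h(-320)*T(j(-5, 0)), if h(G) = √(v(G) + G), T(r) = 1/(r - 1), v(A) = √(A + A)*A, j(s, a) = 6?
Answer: 8*√(-5 - 40*I*√10)/5 ≈ 12.475 - 12.978*I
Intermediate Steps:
v(A) = √2*A^(3/2) (v(A) = √(2*A)*A = (√2*√A)*A = √2*A^(3/2))
T(r) = 1/(-1 + r)
h(G) = √(G + √2*G^(3/2)) (h(G) = √(√2*G^(3/2) + G) = √(G + √2*G^(3/2)))
h(-320)*T(j(-5, 0)) = √(-320 + √2*(-320)^(3/2))/(-1 + 6) = √(-320 + √2*(-2560*I*√5))/5 = √(-320 - 2560*I*√10)*(⅕) = √(-320 - 2560*I*√10)/5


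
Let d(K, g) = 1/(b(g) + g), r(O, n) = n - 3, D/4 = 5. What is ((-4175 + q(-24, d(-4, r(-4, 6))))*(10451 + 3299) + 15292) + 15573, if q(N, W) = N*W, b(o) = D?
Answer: -1319963855/23 ≈ -5.7390e+7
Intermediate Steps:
D = 20 (D = 4*5 = 20)
b(o) = 20
r(O, n) = -3 + n
d(K, g) = 1/(20 + g)
((-4175 + q(-24, d(-4, r(-4, 6))))*(10451 + 3299) + 15292) + 15573 = ((-4175 - 24/(20 + (-3 + 6)))*(10451 + 3299) + 15292) + 15573 = ((-4175 - 24/(20 + 3))*13750 + 15292) + 15573 = ((-4175 - 24/23)*13750 + 15292) + 15573 = (-96049/23*13750 + 15292) + 15573 = (-1320673750/23 + 15292) + 15573 = -1320322034/23 + 15573 = -1319963855/23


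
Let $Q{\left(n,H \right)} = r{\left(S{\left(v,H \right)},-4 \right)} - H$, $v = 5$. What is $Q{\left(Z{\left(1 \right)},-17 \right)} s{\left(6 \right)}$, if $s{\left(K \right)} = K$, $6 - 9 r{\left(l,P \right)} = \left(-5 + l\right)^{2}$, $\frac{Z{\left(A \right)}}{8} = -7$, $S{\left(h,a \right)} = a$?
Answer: $- \frac{650}{3} \approx -216.67$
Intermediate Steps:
$Z{\left(A \right)} = -56$ ($Z{\left(A \right)} = 8 \left(-7\right) = -56$)
$r{\left(l,P \right)} = \frac{2}{3} - \frac{\left(-5 + l\right)^{2}}{9}$
$Q{\left(n,H \right)} = \frac{2}{3} - H - \frac{\left(-5 + H\right)^{2}}{9}$ ($Q{\left(n,H \right)} = \left(\frac{2}{3} - \frac{\left(-5 + H\right)^{2}}{9}\right) - H = \frac{2}{3} - H - \frac{\left(-5 + H\right)^{2}}{9}$)
$Q{\left(Z{\left(1 \right)},-17 \right)} s{\left(6 \right)} = \left(- \frac{19}{9} - \frac{\left(-17\right)^{2}}{9} + \frac{1}{9} \left(-17\right)\right) 6 = \left(- \frac{19}{9} - \frac{289}{9} - \frac{17}{9}\right) 6 = \left(- \frac{325}{9}\right) 6 = - \frac{650}{3}$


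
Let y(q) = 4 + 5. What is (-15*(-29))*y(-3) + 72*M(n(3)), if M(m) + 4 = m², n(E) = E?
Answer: 4275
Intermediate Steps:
M(m) = -4 + m²
y(q) = 9
(-15*(-29))*y(-3) + 72*M(n(3)) = -15*(-29)*9 + 72*(-4 + 3²) = 435*9 + 72*(-4 + 9) = 3915 + 72*5 = 3915 + 360 = 4275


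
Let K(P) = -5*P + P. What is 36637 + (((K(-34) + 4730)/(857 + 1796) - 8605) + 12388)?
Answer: 107239126/2653 ≈ 40422.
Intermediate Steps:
K(P) = -4*P
36637 + (((K(-34) + 4730)/(857 + 1796) - 8605) + 12388) = 36637 + (((-4*(-34) + 4730)/(857 + 1796) - 8605) + 12388) = 36637 + (((136 + 4730)/2653 - 8605) + 12388) = 36637 + ((4866*(1/2653) - 8605) + 12388) = 36637 + ((4866/2653 - 8605) + 12388) = 36637 + (-22824199/2653 + 12388) = 36637 + 10041165/2653 = 107239126/2653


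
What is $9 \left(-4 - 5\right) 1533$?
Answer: $-124173$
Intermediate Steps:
$9 \left(-4 - 5\right) 1533 = 9 \left(-9\right) 1533 = \left(-81\right) 1533 = -124173$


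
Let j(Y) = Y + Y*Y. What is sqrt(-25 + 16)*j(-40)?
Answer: 4680*I ≈ 4680.0*I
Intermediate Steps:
j(Y) = Y + Y**2
sqrt(-25 + 16)*j(-40) = sqrt(-25 + 16)*(-40*(1 - 40)) = sqrt(-9)*(-40*(-39)) = (3*I)*1560 = 4680*I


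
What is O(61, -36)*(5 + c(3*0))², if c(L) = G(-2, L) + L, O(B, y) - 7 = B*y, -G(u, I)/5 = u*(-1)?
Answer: -54725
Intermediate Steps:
G(u, I) = 5*u (G(u, I) = -5*u*(-1) = -(-5)*u = 5*u)
O(B, y) = 7 + B*y
c(L) = -10 + L (c(L) = 5*(-2) + L = -10 + L)
O(61, -36)*(5 + c(3*0))² = (7 + 61*(-36))*(5 + (-10 + 3*0))² = (7 - 2196)*(5 + (-10 + 0))² = -2189*(5 - 10)² = -2189*(-5)² = -2189*25 = -54725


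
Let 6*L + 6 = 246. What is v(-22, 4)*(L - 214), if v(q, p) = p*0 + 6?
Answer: -1044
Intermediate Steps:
v(q, p) = 6 (v(q, p) = 0 + 6 = 6)
L = 40 (L = -1 + (⅙)*246 = -1 + 41 = 40)
v(-22, 4)*(L - 214) = 6*(40 - 214) = 6*(-174) = -1044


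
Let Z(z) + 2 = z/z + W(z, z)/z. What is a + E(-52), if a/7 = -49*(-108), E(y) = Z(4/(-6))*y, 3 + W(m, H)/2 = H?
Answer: 36524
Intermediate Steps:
W(m, H) = -6 + 2*H
Z(z) = -1 + (-6 + 2*z)/z (Z(z) = -2 + (z/z + (-6 + 2*z)/z) = -2 + (1 + (-6 + 2*z)/z) = -1 + (-6 + 2*z)/z)
E(y) = 10*y (E(y) = ((-6 + 4/(-6))/((4/(-6))))*y = ((-6 + 4*(-⅙))/((4*(-⅙))))*y = ((-6 - ⅔)/(-⅔))*y = (-3/2*(-20/3))*y = 10*y)
a = 37044 (a = 7*(-49*(-108)) = 7*5292 = 37044)
a + E(-52) = 37044 + 10*(-52) = 37044 - 520 = 36524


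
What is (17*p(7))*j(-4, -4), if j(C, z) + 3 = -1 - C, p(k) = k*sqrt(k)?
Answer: 0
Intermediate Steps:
p(k) = k**(3/2)
j(C, z) = -4 - C (j(C, z) = -3 + (-1 - C) = -4 - C)
(17*p(7))*j(-4, -4) = (17*7**(3/2))*(-4 - 1*(-4)) = (17*(7*sqrt(7)))*(-4 + 4) = (119*sqrt(7))*0 = 0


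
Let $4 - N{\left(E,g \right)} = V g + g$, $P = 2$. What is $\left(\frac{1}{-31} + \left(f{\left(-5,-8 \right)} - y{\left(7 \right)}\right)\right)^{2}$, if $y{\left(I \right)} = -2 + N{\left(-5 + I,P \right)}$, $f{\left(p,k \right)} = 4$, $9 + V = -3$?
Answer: $\frac{385641}{961} \approx 401.29$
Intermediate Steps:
$V = -12$ ($V = -9 - 3 = -12$)
$N{\left(E,g \right)} = 4 + 11 g$ ($N{\left(E,g \right)} = 4 - \left(- 12 g + g\right) = 4 - - 11 g = 4 + 11 g$)
$y{\left(I \right)} = 24$ ($y{\left(I \right)} = -2 + \left(4 + 11 \cdot 2\right) = -2 + \left(4 + 22\right) = -2 + 26 = 24$)
$\left(\frac{1}{-31} + \left(f{\left(-5,-8 \right)} - y{\left(7 \right)}\right)\right)^{2} = \left(\frac{1}{-31} + \left(4 - 24\right)\right)^{2} = \left(- \frac{1}{31} + \left(4 - 24\right)\right)^{2} = \left(- \frac{1}{31} - 20\right)^{2} = \left(- \frac{621}{31}\right)^{2} = \frac{385641}{961}$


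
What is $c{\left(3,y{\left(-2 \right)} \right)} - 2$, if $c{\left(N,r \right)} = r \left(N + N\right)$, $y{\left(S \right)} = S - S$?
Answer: $-2$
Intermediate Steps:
$y{\left(S \right)} = 0$
$c{\left(N,r \right)} = 2 N r$ ($c{\left(N,r \right)} = r 2 N = 2 N r$)
$c{\left(3,y{\left(-2 \right)} \right)} - 2 = 2 \cdot 3 \cdot 0 - 2 = 0 - 2 = -2$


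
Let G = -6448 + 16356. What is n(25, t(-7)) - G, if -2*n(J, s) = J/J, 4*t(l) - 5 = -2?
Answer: -19817/2 ≈ -9908.5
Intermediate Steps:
t(l) = ¾ (t(l) = 5/4 + (¼)*(-2) = 5/4 - ½ = ¾)
n(J, s) = -½ (n(J, s) = -J/(2*J) = -½*1 = -½)
G = 9908
n(25, t(-7)) - G = -½ - 1*9908 = -½ - 9908 = -19817/2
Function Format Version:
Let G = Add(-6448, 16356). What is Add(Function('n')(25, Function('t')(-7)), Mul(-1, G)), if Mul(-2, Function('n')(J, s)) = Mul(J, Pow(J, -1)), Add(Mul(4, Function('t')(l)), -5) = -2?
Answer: Rational(-19817, 2) ≈ -9908.5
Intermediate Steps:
Function('t')(l) = Rational(3, 4) (Function('t')(l) = Add(Rational(5, 4), Mul(Rational(1, 4), -2)) = Add(Rational(5, 4), Rational(-1, 2)) = Rational(3, 4))
Function('n')(J, s) = Rational(-1, 2) (Function('n')(J, s) = Mul(Rational(-1, 2), Mul(J, Pow(J, -1))) = Mul(Rational(-1, 2), 1) = Rational(-1, 2))
G = 9908
Add(Function('n')(25, Function('t')(-7)), Mul(-1, G)) = Add(Rational(-1, 2), Mul(-1, 9908)) = Add(Rational(-1, 2), -9908) = Rational(-19817, 2)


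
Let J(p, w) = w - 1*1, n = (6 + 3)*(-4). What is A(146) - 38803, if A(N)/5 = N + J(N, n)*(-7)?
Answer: -36778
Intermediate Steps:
n = -36 (n = 9*(-4) = -36)
J(p, w) = -1 + w (J(p, w) = w - 1 = -1 + w)
A(N) = 1295 + 5*N (A(N) = 5*(N + (-1 - 36)*(-7)) = 5*(N - 37*(-7)) = 5*(N + 259) = 5*(259 + N) = 1295 + 5*N)
A(146) - 38803 = (1295 + 5*146) - 38803 = (1295 + 730) - 38803 = 2025 - 38803 = -36778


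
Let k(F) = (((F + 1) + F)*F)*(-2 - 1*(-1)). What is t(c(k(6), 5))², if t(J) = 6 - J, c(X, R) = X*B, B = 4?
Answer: 101124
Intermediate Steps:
k(F) = -F*(1 + 2*F) (k(F) = (((1 + F) + F)*F)*(-2 + 1) = ((1 + 2*F)*F)*(-1) = (F*(1 + 2*F))*(-1) = -F*(1 + 2*F))
c(X, R) = 4*X (c(X, R) = X*4 = 4*X)
t(c(k(6), 5))² = (6 - 4*(-1*6*(1 + 2*6)))² = (6 - 4*(-1*6*(1 + 12)))² = (6 - 4*(-1*6*13))² = (6 - 4*(-78))² = (6 - 1*(-312))² = (6 + 312)² = 318² = 101124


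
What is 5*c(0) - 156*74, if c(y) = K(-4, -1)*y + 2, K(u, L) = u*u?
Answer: -11534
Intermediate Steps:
K(u, L) = u²
c(y) = 2 + 16*y (c(y) = (-4)²*y + 2 = 16*y + 2 = 2 + 16*y)
5*c(0) - 156*74 = 5*(2 + 16*0) - 156*74 = 5*(2 + 0) - 11544 = 5*2 - 11544 = 10 - 11544 = -11534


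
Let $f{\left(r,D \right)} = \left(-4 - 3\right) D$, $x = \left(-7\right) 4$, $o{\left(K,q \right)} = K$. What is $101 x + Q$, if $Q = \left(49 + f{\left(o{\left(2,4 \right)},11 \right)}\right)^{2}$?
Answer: $-2044$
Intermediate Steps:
$x = -28$
$f{\left(r,D \right)} = - 7 D$
$Q = 784$ ($Q = \left(49 - 77\right)^{2} = \left(-28\right)^{2} = 784$)
$101 x + Q = 101 \left(-28\right) + 784 = -2828 + 784 = -2044$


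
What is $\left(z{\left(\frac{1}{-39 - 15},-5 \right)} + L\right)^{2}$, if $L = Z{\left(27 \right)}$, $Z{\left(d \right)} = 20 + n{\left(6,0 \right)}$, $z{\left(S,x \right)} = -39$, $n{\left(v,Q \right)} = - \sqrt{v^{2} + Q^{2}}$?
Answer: $625$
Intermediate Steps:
$n{\left(v,Q \right)} = - \sqrt{Q^{2} + v^{2}}$
$Z{\left(d \right)} = 14$ ($Z{\left(d \right)} = 20 - \sqrt{0^{2} + 6^{2}} = 20 - \sqrt{0 + 36} = 20 - \sqrt{36} = 20 - 6 = 14$)
$L = 14$
$\left(z{\left(\frac{1}{-39 - 15},-5 \right)} + L\right)^{2} = \left(-39 + 14\right)^{2} = \left(-25\right)^{2} = 625$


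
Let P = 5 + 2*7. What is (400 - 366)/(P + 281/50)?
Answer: 1700/1231 ≈ 1.3810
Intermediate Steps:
P = 19 (P = 5 + 14 = 19)
(400 - 366)/(P + 281/50) = (400 - 366)/(19 + 281/50) = 34/(19 + 281*(1/50)) = 34/(19 + 281/50) = 34/(1231/50) = 34*(50/1231) = 1700/1231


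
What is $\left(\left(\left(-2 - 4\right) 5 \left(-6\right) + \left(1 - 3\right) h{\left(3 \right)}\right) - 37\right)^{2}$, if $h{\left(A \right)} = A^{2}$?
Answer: $15625$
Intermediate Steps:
$\left(\left(\left(-2 - 4\right) 5 \left(-6\right) + \left(1 - 3\right) h{\left(3 \right)}\right) - 37\right)^{2} = \left(\left(\left(-2 - 4\right) 5 \left(-6\right) + \left(1 - 3\right) 3^{2}\right) - 37\right)^{2} = \left(\left(\left(-6\right) 5 \left(-6\right) - 18\right) - 37\right)^{2} = \left(\left(\left(-30\right) \left(-6\right) - 18\right) - 37\right)^{2} = \left(\left(180 - 18\right) - 37\right)^{2} = \left(162 - 37\right)^{2} = 125^{2} = 15625$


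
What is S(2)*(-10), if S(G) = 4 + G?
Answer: -60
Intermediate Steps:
S(2)*(-10) = (4 + 2)*(-10) = 6*(-10) = -60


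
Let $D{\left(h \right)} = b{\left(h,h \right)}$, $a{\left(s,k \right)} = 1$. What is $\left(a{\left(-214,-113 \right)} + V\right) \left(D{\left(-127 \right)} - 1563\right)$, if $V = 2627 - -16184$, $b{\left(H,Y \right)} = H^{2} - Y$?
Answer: $276404716$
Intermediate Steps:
$D{\left(h \right)} = h^{2} - h$
$V = 18811$ ($V = 2627 + 16184 = 18811$)
$\left(a{\left(-214,-113 \right)} + V\right) \left(D{\left(-127 \right)} - 1563\right) = \left(1 + 18811\right) \left(- 127 \left(-1 - 127\right) - 1563\right) = 18812 \left(\left(-127\right) \left(-128\right) - 1563\right) = 18812 \left(16256 - 1563\right) = 18812 \cdot 14693 = 276404716$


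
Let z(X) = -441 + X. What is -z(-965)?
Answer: 1406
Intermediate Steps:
-z(-965) = -(-441 - 965) = -1*(-1406) = 1406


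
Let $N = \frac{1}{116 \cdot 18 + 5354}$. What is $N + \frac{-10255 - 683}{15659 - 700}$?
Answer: $- \frac{81385637}{111324878} \approx -0.73106$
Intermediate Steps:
$N = \frac{1}{7442}$ ($N = \frac{1}{2088 + 5354} = \frac{1}{7442} \approx 0.00013437$)
$N + \frac{-10255 - 683}{15659 - 700} = \frac{1}{7442} + \frac{-10255 - 683}{15659 - 700} = \frac{1}{7442} - \frac{10938}{14959} = - \frac{81385637}{111324878}$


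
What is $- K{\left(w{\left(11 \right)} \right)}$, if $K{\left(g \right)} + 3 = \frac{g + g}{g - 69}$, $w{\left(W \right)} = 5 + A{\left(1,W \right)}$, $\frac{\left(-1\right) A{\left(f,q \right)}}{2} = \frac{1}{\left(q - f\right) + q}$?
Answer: $\frac{2122}{673} \approx 3.153$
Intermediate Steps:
$A{\left(f,q \right)} = - \frac{2}{- f + 2 q}$ ($A{\left(f,q \right)} = - \frac{2}{\left(q - f\right) + q} = - \frac{2}{- f + 2 q}$)
$w{\left(W \right)} = 5 + \frac{2}{1 - 2 W}$
$K{\left(g \right)} = -3 + \frac{2 g}{-69 + g}$ ($K{\left(g \right)} = -3 + \frac{g + g}{g - 69} = -3 + \frac{2 g}{-69 + g}$)
$- K{\left(w{\left(11 \right)} \right)} = - \frac{207 - \frac{-7 + 10 \cdot 11}{-1 + 2 \cdot 11}}{-69 + \frac{-7 + 10 \cdot 11}{-1 + 2 \cdot 11}} = - \frac{207 - \frac{-7 + 110}{-1 + 22}}{-69 + \frac{-7 + 110}{-1 + 22}} = - \frac{207 - \frac{1}{21} \cdot 103}{-69 + \frac{1}{21} \cdot 103} = - \frac{207 - \frac{103}{21}}{-69 + \frac{103}{21}} = - \frac{207 - \frac{103}{21}}{- \frac{1346}{21}} = - \frac{\left(-21\right) 4244}{1346 \cdot 21} = \left(-1\right) \left(- \frac{2122}{673}\right) = \frac{2122}{673}$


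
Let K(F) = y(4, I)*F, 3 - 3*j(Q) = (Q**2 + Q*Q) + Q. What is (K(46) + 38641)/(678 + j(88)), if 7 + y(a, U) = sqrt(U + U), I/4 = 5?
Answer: -38319/4513 - 92*sqrt(10)/4513 ≈ -8.5553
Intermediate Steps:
I = 20 (I = 4*5 = 20)
y(a, U) = -7 + sqrt(2)*sqrt(U) (y(a, U) = -7 + sqrt(U + U) = -7 + sqrt(2*U) = -7 + sqrt(2)*sqrt(U))
j(Q) = 1 - 2*Q**2/3 - Q/3 (j(Q) = 1 - ((Q**2 + Q*Q) + Q)/3 = 1 - ((Q**2 + Q**2) + Q)/3 = 1 - (2*Q**2 + Q)/3 = 1 - (Q + 2*Q**2)/3 = 1 + (-2*Q**2/3 - Q/3) = 1 - 2*Q**2/3 - Q/3)
K(F) = F*(-7 + 2*sqrt(10)) (K(F) = (-7 + sqrt(2)*sqrt(20))*F = (-7 + sqrt(2)*(2*sqrt(5)))*F = (-7 + 2*sqrt(10))*F = F*(-7 + 2*sqrt(10)))
(K(46) + 38641)/(678 + j(88)) = (46*(-7 + 2*sqrt(10)) + 38641)/(678 + (1 - 2/3*88**2 - 1/3*88)) = ((-322 + 92*sqrt(10)) + 38641)/(678 + (1 - 2/3*7744 - 88/3)) = (38319 + 92*sqrt(10))/(678 + (1 - 15488/3 - 88/3)) = (38319 + 92*sqrt(10))/(678 - 5191) = (38319 + 92*sqrt(10))/(-4513) = (38319 + 92*sqrt(10))*(-1/4513) = -38319/4513 - 92*sqrt(10)/4513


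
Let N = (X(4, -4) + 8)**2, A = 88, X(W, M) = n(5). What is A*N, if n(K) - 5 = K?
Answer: 28512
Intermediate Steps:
n(K) = 5 + K
X(W, M) = 10 (X(W, M) = 5 + 5 = 10)
N = 324 (N = (10 + 8)**2 = 18**2 = 324)
A*N = 88*324 = 28512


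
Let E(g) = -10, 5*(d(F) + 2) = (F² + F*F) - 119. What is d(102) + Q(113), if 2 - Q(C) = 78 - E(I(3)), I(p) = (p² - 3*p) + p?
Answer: 20249/5 ≈ 4049.8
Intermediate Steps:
I(p) = p² - 2*p
d(F) = -129/5 + 2*F²/5 (d(F) = -2 + ((F² + F*F) - 119)/5 = -2 + ((F² + F²) - 119)/5 = -2 + (2*F² - 119)/5 = -2 + (-119 + 2*F²)/5 = -2 + (-119/5 + 2*F²/5) = -129/5 + 2*F²/5)
Q(C) = -86 (Q(C) = 2 - (78 - 1*(-10)) = 2 - (78 + 10) = 2 - 1*88 = 2 - 88 = -86)
d(102) + Q(113) = (-129/5 + (⅖)*102²) - 86 = (-129/5 + (⅖)*10404) - 86 = (-129/5 + 20808/5) - 86 = 20679/5 - 86 = 20249/5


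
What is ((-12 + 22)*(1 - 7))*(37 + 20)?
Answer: -3420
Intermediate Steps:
((-12 + 22)*(1 - 7))*(37 + 20) = (10*(-6))*57 = -60*57 = -3420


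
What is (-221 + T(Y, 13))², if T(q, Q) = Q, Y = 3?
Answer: 43264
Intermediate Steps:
(-221 + T(Y, 13))² = (-221 + 13)² = (-208)² = 43264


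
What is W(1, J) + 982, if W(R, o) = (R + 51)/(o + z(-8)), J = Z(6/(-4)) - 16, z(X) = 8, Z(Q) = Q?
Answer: 18554/19 ≈ 976.53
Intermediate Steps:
J = -35/2 (J = 6/(-4) - 16 = 6*(-¼) - 16 = -3/2 - 16 = -35/2 ≈ -17.500)
W(R, o) = (51 + R)/(8 + o) (W(R, o) = (R + 51)/(o + 8) = (51 + R)/(8 + o))
W(1, J) + 982 = (51 + 1)/(8 - 35/2) + 982 = 52/(-19/2) + 982 = -2/19*52 + 982 = -104/19 + 982 = 18554/19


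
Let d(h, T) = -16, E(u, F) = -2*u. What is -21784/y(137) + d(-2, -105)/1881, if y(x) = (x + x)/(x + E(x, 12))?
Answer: 20487836/1881 ≈ 10892.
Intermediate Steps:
y(x) = -2 (y(x) = (x + x)/(x - 2*x) = (2*x)/((-x)) = (2*x)*(-1/x) = -2)
-21784/y(137) + d(-2, -105)/1881 = -21784/(-2) - 16/1881 = -21784*(-½) - 16*1/1881 = 10892 - 16/1881 = 20487836/1881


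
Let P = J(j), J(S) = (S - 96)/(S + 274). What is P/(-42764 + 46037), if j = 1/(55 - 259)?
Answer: -3917/36588867 ≈ -0.00010705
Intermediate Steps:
j = -1/204 (j = 1/(-204) = -1/204 ≈ -0.0049020)
J(S) = (-96 + S)/(274 + S)
P = -3917/11179 (P = (-96 - 1/204)/(274 - 1/204) = -19585/204/(55895/204) = (204/55895)*(-19585/204) = -3917/11179 ≈ -0.35039)
P/(-42764 + 46037) = -3917/(11179*(-42764 + 46037)) = -3917/11179/3273 = -3917/11179*1/3273 = -3917/36588867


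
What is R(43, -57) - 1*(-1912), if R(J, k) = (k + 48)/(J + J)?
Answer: 164423/86 ≈ 1911.9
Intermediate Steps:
R(J, k) = (48 + k)/(2*J) (R(J, k) = (48 + k)/((2*J)) = (48 + k)*(1/(2*J)) = (48 + k)/(2*J))
R(43, -57) - 1*(-1912) = (1/2)*(48 - 57)/43 - 1*(-1912) = (1/2)*(1/43)*(-9) + 1912 = -9/86 + 1912 = 164423/86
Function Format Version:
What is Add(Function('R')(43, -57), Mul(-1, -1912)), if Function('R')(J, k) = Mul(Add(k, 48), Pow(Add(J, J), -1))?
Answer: Rational(164423, 86) ≈ 1911.9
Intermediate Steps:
Function('R')(J, k) = Mul(Rational(1, 2), Pow(J, -1), Add(48, k)) (Function('R')(J, k) = Mul(Add(48, k), Pow(Mul(2, J), -1)) = Mul(Add(48, k), Mul(Rational(1, 2), Pow(J, -1))) = Mul(Rational(1, 2), Pow(J, -1), Add(48, k)))
Add(Function('R')(43, -57), Mul(-1, -1912)) = Add(Mul(Rational(1, 2), Pow(43, -1), Add(48, -57)), Mul(-1, -1912)) = Add(Mul(Rational(1, 2), Rational(1, 43), -9), 1912) = Add(Rational(-9, 86), 1912) = Rational(164423, 86)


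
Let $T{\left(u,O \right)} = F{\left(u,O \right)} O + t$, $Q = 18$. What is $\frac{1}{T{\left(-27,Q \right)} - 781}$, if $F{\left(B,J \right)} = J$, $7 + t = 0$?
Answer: $- \frac{1}{464} \approx -0.0021552$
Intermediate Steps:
$t = -7$ ($t = -7 + 0 = -7$)
$T{\left(u,O \right)} = -7 + O^{2}$ ($T{\left(u,O \right)} = O O - 7 = O^{2} - 7 = -7 + O^{2}$)
$\frac{1}{T{\left(-27,Q \right)} - 781} = \frac{1}{\left(-7 + 18^{2}\right) - 781} = \frac{1}{\left(-7 + 324\right) - 781} = \frac{1}{317 - 781} = \frac{1}{-464} = - \frac{1}{464}$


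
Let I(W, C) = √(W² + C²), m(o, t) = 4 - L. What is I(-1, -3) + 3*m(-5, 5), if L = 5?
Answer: -3 + √10 ≈ 0.16228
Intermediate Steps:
m(o, t) = -1 (m(o, t) = 4 - 1*5 = 4 - 5 = -1)
I(W, C) = √(C² + W²)
I(-1, -3) + 3*m(-5, 5) = √((-3)² + (-1)²) + 3*(-1) = √(9 + 1) - 3 = √10 - 3 = -3 + √10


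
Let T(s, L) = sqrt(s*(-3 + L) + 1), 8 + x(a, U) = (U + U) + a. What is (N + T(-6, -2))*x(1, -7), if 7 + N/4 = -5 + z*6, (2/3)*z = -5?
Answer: 4788 - 21*sqrt(31) ≈ 4671.1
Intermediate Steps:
z = -15/2 (z = (3/2)*(-5) = -15/2 ≈ -7.5000)
x(a, U) = -8 + a + 2*U (x(a, U) = -8 + ((U + U) + a) = -8 + (2*U + a) = -8 + (a + 2*U) = -8 + a + 2*U)
T(s, L) = sqrt(1 + s*(-3 + L))
N = -228 (N = -28 + 4*(-5 - 15/2*6) = -28 + 4*(-5 - 45) = -28 + 4*(-50) = -28 - 200 = -228)
(N + T(-6, -2))*x(1, -7) = (-228 + sqrt(1 - 3*(-6) - 2*(-6)))*(-8 + 1 + 2*(-7)) = (-228 + sqrt(1 + 18 + 12))*(-8 + 1 - 14) = (-228 + sqrt(31))*(-21) = 4788 - 21*sqrt(31)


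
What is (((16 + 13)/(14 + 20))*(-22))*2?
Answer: -638/17 ≈ -37.529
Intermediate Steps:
(((16 + 13)/(14 + 20))*(-22))*2 = ((29/34)*(-22))*2 = -319/17*2 = -638/17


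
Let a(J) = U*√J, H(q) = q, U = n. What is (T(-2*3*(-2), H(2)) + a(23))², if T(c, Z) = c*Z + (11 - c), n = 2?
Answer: 621 + 92*√23 ≈ 1062.2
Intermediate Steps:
U = 2
T(c, Z) = 11 - c + Z*c (T(c, Z) = Z*c + (11 - c) = 11 - c + Z*c)
a(J) = 2*√J
(T(-2*3*(-2), H(2)) + a(23))² = ((11 - (-2*3)*(-2) + 2*(-2*3*(-2))) + 2*√23)² = ((11 - (-6)*(-2) + 2*(-6*(-2))) + 2*√23)² = ((11 - 1*12 + 2*12) + 2*√23)² = ((11 - 12 + 24) + 2*√23)² = (23 + 2*√23)²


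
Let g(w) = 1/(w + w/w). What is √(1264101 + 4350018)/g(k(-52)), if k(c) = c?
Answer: -153*√623791 ≈ -1.2084e+5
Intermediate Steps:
g(w) = 1/(1 + w) (g(w) = 1/(w + 1) = 1/(1 + w))
√(1264101 + 4350018)/g(k(-52)) = √(1264101 + 4350018)/(1/(1 - 52)) = √5614119/(1/(-51)) = (3*√623791)/(-1/51) = (3*√623791)*(-51) = -153*√623791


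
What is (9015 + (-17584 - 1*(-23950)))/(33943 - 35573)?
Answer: -15381/1630 ≈ -9.4362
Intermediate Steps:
(9015 + (-17584 - 1*(-23950)))/(33943 - 35573) = (9015 + (-17584 + 23950))/(-1630) = (9015 + 6366)*(-1/1630) = 15381*(-1/1630) = -15381/1630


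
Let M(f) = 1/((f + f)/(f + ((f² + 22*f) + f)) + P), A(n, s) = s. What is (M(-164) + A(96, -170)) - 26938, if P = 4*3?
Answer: -22743542/839 ≈ -27108.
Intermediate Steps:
P = 12
M(f) = 1/(12 + 2*f/(f² + 24*f)) (M(f) = 1/((f + f)/(f + ((f² + 22*f) + f)) + 12) = 1/((2*f)/(f + (f² + 23*f)) + 12) = 1/((2*f)/(f² + 24*f) + 12) = 1/(2*f/(f² + 24*f) + 12) = 1/(12 + 2*f/(f² + 24*f)))
(M(-164) + A(96, -170)) - 26938 = ((24 - 164)/(2*(145 + 6*(-164))) - 170) - 26938 = ((½)*(-140)/(145 - 984) - 170) - 26938 = ((½)*(-140)/(-839) - 170) - 26938 = ((½)*(-1/839)*(-140) - 170) - 26938 = (70/839 - 170) - 26938 = -142560/839 - 26938 = -22743542/839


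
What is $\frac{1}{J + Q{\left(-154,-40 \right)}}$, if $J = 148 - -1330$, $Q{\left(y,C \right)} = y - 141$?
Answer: $\frac{1}{1183} \approx 0.00084531$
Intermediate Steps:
$Q{\left(y,C \right)} = -141 + y$
$J = 1478$ ($J = 148 + 1330 = 1478$)
$\frac{1}{J + Q{\left(-154,-40 \right)}} = \frac{1}{1478 - 295} = \frac{1}{1183}$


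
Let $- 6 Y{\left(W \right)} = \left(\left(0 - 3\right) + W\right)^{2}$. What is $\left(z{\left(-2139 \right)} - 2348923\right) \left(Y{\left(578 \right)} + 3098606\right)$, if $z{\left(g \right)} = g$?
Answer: $- \frac{21466384521841}{3} \approx -7.1555 \cdot 10^{12}$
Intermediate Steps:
$Y{\left(W \right)} = - \frac{\left(-3 + W\right)^{2}}{6}$ ($Y{\left(W \right)} = - \frac{\left(\left(0 - 3\right) + W\right)^{2}}{6} = - \frac{\left(-3 + W\right)^{2}}{6}$)
$\left(z{\left(-2139 \right)} - 2348923\right) \left(Y{\left(578 \right)} + 3098606\right) = \left(-2139 - 2348923\right) \left(- \frac{\left(-3 + 578\right)^{2}}{6} + 3098606\right) = - 2351062 \left(- \frac{575^{2}}{6} + 3098606\right) = - 2351062 \left(\left(- \frac{1}{6}\right) 330625 + 3098606\right) = - 2351062 \left(- \frac{330625}{6} + 3098606\right) = \left(-2351062\right) \frac{18261011}{6} = - \frac{21466384521841}{3}$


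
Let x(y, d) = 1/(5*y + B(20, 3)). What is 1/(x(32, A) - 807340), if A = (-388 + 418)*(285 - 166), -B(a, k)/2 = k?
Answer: -154/124330359 ≈ -1.2386e-6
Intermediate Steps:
B(a, k) = -2*k
A = 3570 (A = 30*119 = 3570)
x(y, d) = 1/(-6 + 5*y) (x(y, d) = 1/(5*y - 2*3) = 1/(5*y - 6) = 1/(-6 + 5*y))
1/(x(32, A) - 807340) = 1/(1/(-6 + 5*32) - 807340) = 1/(1/(-6 + 160) - 807340) = 1/(1/154 - 807340) = 1/(-124330359/154) = -154/124330359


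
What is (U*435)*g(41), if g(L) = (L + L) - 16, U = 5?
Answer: 143550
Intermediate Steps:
g(L) = -16 + 2*L (g(L) = 2*L - 16 = -16 + 2*L)
(U*435)*g(41) = (5*435)*(-16 + 2*41) = 2175*(-16 + 82) = 2175*66 = 143550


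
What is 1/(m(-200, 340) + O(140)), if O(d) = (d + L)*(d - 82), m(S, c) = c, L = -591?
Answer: -1/25818 ≈ -3.8733e-5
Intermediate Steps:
O(d) = (-591 + d)*(-82 + d) (O(d) = (d - 591)*(d - 82) = (-591 + d)*(-82 + d))
1/(m(-200, 340) + O(140)) = 1/(340 + (48462 + 140**2 - 673*140)) = 1/(340 + (48462 + 19600 - 94220)) = 1/(340 - 26158) = 1/(-25818) = -1/25818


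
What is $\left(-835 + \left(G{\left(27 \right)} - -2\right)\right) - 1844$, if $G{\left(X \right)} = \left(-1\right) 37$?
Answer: $-2714$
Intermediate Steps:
$G{\left(X \right)} = -37$
$\left(-835 + \left(G{\left(27 \right)} - -2\right)\right) - 1844 = \left(-835 - 35\right) - 1844 = -870 - 1844 = -2714$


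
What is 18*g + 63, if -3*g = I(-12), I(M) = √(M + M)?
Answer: 63 - 12*I*√6 ≈ 63.0 - 29.394*I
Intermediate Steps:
I(M) = √2*√M (I(M) = √(2*M) = √2*√M)
g = -2*I*√6/3 (g = -√2*√(-12)/3 = -√2*2*I*√3/3 = -2*I*√6/3 ≈ -1.633*I)
18*g + 63 = 18*(-2*I*√6/3) + 63 = -12*I*√6 + 63 = 63 - 12*I*√6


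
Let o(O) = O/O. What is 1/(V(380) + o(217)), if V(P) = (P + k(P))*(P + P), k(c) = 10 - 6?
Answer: 1/291841 ≈ 3.4265e-6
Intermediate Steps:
k(c) = 4
V(P) = 2*P*(4 + P) (V(P) = (P + 4)*(P + P) = (4 + P)*(2*P) = 2*P*(4 + P))
o(O) = 1
1/(V(380) + o(217)) = 1/(2*380*(4 + 380) + 1) = 1/(2*380*384 + 1) = 1/(291840 + 1) = 1/291841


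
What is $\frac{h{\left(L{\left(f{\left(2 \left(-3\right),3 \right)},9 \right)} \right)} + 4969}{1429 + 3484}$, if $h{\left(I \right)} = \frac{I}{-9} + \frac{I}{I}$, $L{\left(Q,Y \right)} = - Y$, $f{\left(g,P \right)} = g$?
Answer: $\frac{4971}{4913} \approx 1.0118$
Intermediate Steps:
$h{\left(I \right)} = 1 - \frac{I}{9}$ ($h{\left(I \right)} = I \left(- \frac{1}{9}\right) + 1 = - \frac{I}{9} + 1 = 1 - \frac{I}{9}$)
$\frac{h{\left(L{\left(f{\left(2 \left(-3\right),3 \right)},9 \right)} \right)} + 4969}{1429 + 3484} = \frac{\left(1 - \frac{\left(-1\right) 9}{9}\right) + 4969}{1429 + 3484} = \frac{\left(1 - -1\right) + 4969}{4913} = \left(\left(1 + 1\right) + 4969\right) \frac{1}{4913} = \left(2 + 4969\right) \frac{1}{4913} = 4971 \cdot \frac{1}{4913} = \frac{4971}{4913}$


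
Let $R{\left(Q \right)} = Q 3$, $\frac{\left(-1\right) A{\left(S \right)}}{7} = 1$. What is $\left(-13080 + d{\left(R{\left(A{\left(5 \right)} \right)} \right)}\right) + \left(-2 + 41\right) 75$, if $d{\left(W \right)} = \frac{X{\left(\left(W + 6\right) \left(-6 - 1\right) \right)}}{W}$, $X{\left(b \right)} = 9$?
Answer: $- \frac{71088}{7} \approx -10155.0$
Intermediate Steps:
$A{\left(S \right)} = -7$ ($A{\left(S \right)} = \left(-7\right) 1 = -7$)
$R{\left(Q \right)} = 3 Q$
$d{\left(W \right)} = \frac{9}{W}$
$\left(-13080 + d{\left(R{\left(A{\left(5 \right)} \right)} \right)}\right) + \left(-2 + 41\right) 75 = \left(-13080 + \frac{9}{3 \left(-7\right)}\right) + \left(-2 + 41\right) 75 = \left(-13080 + \frac{9}{-21}\right) + 39 \cdot 75 = \left(-13080 + 9 \left(- \frac{1}{21}\right)\right) + 2925 = \left(-13080 - \frac{3}{7}\right) + 2925 = - \frac{91563}{7} + 2925 = - \frac{71088}{7}$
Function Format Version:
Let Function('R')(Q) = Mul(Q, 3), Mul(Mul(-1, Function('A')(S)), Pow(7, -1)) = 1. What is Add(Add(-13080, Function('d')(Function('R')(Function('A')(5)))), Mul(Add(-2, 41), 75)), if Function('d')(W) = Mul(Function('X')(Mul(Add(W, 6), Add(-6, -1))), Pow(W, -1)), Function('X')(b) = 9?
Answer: Rational(-71088, 7) ≈ -10155.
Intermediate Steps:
Function('A')(S) = -7 (Function('A')(S) = Mul(-7, 1) = -7)
Function('R')(Q) = Mul(3, Q)
Function('d')(W) = Mul(9, Pow(W, -1))
Add(Add(-13080, Function('d')(Function('R')(Function('A')(5)))), Mul(Add(-2, 41), 75)) = Add(Add(-13080, Mul(9, Pow(Mul(3, -7), -1))), Mul(Add(-2, 41), 75)) = Add(Add(-13080, Mul(9, Pow(-21, -1))), Mul(39, 75)) = Add(Add(-13080, Mul(9, Rational(-1, 21))), 2925) = Add(Add(-13080, Rational(-3, 7)), 2925) = Add(Rational(-91563, 7), 2925) = Rational(-71088, 7)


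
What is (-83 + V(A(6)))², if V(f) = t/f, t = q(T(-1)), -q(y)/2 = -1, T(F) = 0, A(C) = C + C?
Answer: 247009/36 ≈ 6861.4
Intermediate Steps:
A(C) = 2*C
q(y) = 2 (q(y) = -2*(-1) = 2)
t = 2
V(f) = 2/f
(-83 + V(A(6)))² = (-83 + 2/((2*6)))² = (-83 + 2/12)² = (-83 + 2*(1/12))² = (-83 + ⅙)² = (-497/6)² = 247009/36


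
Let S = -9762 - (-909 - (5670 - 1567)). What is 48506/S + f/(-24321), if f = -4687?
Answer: -578725588/57762375 ≈ -10.019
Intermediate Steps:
S = -4750 (S = -9762 - (-909 - 1*4103) = -9762 - (-909 - 4103) = -9762 - 1*(-5012) = -9762 + 5012 = -4750)
48506/S + f/(-24321) = 48506/(-4750) - 4687/(-24321) = 48506*(-1/4750) - 4687*(-1/24321) = -24253/2375 + 4687/24321 = -578725588/57762375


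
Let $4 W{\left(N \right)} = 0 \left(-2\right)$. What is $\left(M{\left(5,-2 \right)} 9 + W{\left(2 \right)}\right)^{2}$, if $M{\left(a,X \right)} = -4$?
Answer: $1296$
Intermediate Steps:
$W{\left(N \right)} = 0$ ($W{\left(N \right)} = \frac{0 \left(-2\right)}{4} = \frac{1}{4} \cdot 0 = 0$)
$\left(M{\left(5,-2 \right)} 9 + W{\left(2 \right)}\right)^{2} = \left(\left(-4\right) 9 + 0\right)^{2} = \left(-36 + 0\right)^{2} = \left(-36\right)^{2} = 1296$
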